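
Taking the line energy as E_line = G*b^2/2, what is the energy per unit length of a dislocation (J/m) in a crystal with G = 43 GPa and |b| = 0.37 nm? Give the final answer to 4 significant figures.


E = G*b^2/2
b = 0.37 nm = 3.7e-10 m
G = 43 GPa = 4.3e+10 Pa
E = 0.5 * 4.3e+10 * (3.7e-10)^2
E = 2.943e-09 J/m


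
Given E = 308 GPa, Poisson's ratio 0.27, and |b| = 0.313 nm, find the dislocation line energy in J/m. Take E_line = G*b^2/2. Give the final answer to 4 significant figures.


Step 1: G = E / (2*(1+nu))
G = 308 / (2*(1+0.27)) = 121.26 GPa = 1.2126e+11 Pa
Step 2: E_line = G*b^2/2
b = 0.313 nm = 3.13e-10 m
E_line = 0.5 * 1.2126e+11 * (3.13e-10)^2 = 5.94e-09 J/m


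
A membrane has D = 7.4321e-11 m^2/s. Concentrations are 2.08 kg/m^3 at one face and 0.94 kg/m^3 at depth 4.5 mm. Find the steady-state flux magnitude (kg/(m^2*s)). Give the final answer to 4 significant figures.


J = -D * (dC/dx) = D * (C1 - C2) / dx
J = 7.4321e-11 * (2.08 - 0.94) / 4.5e-03
J = 1.883e-08 kg/(m^2*s)


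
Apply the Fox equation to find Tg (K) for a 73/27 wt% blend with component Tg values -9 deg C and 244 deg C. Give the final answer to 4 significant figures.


1/Tg = w1/Tg1 + w2/Tg2 (in Kelvin)
Tg1 = 264.15 K, Tg2 = 517.15 K
1/Tg = 0.73/264.15 + 0.27/517.15
Tg = 304.4 K


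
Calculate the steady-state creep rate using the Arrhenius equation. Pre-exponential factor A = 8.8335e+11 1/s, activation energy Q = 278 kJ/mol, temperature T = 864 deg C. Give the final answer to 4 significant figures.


rate = A * exp(-Q / (R*T))
T = 864 + 273.15 = 1137.15 K
rate = 8.8335e+11 * exp(-278e3 / (8.314 * 1137.15))
rate = 0.1499 1/s


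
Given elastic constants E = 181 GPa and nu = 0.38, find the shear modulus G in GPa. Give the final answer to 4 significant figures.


G = E / (2*(1+nu))
G = 181 / (2*(1+0.38))
G = 65.58 GPa


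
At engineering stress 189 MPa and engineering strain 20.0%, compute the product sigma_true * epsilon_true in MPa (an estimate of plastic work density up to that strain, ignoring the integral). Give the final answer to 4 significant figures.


sigma_true = sigma_eng * (1 + epsilon_eng)
sigma_true = 189 * (1 + 0.2) = 226.8 MPa
epsilon_true = ln(1 + epsilon_eng)
epsilon_true = ln(1 + 0.2) = 0.182322
sigma_true * epsilon_true = 226.8 * 0.182322 = 41.35 MPa


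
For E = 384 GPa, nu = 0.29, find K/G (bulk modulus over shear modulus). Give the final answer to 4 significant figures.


G = E / (2*(1+nu))
G = 384 / (2*(1+0.29)) = 148.837 GPa
K = E / (3*(1-2*nu))
K = 384 / (3*(1-2*0.29)) = 304.762 GPa
K/G = 304.762 / 148.837 = 2.048


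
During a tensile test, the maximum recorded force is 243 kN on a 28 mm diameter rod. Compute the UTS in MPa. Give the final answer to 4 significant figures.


A0 = pi*(d/2)^2 = pi*(28/2)^2 = 615.752 mm^2
UTS = F_max / A0 = 243*1000 / 615.752
UTS = 394.6 MPa


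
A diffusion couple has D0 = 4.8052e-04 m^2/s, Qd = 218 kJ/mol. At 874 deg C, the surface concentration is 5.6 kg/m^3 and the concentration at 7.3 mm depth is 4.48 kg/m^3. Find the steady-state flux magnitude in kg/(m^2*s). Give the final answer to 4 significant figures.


Step 1: D = D0 * exp(-Qd/(R*T))
T = 874 + 273.15 = 1147.15 K
D = 4.8052e-04 * exp(-218e3 / (8.314 * 1147.15)) = 5.68698e-14 m^2/s
Step 2: J = D * (C1 - C2) / dx
J = 5.68698e-14 * (5.6 - 4.48) / 7.3e-03
J = 8.725e-12 kg/(m^2*s)


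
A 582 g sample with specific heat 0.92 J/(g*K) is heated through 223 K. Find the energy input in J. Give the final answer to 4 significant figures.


Q = m * cp * dT
Q = 582 * 0.92 * 223
Q = 119400 J


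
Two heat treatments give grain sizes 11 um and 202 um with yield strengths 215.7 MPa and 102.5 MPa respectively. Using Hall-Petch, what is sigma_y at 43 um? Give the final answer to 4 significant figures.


sigma_y = sigma0 + k / sqrt(d)
1/sqrt(d1) = 1/sqrt(1.1e-05) = 301.511;  1/sqrt(d2) = 70.3598
k = (sigma1 - sigma2) / (1/sqrt(d1) - 1/sqrt(d2)) = (215.7 - 102.5) / (301.511 - 70.3598) = 0.489722 MPa*m^0.5
sigma0 = sigma1 - k/sqrt(d1) = 215.7 - 0.489722*301.511 = 68.0433 MPa
sigma_y(d3) = 68.0433 + 0.489722 / sqrt(4.3e-05) = 142.7 MPa


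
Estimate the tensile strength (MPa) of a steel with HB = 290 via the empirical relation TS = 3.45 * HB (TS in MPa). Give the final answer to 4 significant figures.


TS (MPa) = 3.45 * HB
TS = 3.45 * 290
TS = 1001 MPa


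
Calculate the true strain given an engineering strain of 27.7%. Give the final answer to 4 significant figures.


epsilon_true = ln(1 + epsilon_eng)
epsilon_true = ln(1 + 0.277)
epsilon_true = 0.2445


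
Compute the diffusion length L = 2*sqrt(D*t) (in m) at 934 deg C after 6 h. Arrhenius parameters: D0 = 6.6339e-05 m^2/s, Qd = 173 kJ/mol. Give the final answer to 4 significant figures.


Step 1: D = D0 * exp(-Qd/(R*T))
T = 1207.15 K
D = 6.6339e-05 * exp(-173e3 / (8.314 * 1207.15)) = 2.16575e-12 m^2/s
Step 2: L = 2*sqrt(D*t)
t = 6 h = 21600 s
L = 2*sqrt(2.16575e-12 * 21600) = 4.326e-04 m


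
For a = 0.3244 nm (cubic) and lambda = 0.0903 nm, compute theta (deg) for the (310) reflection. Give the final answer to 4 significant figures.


d = a / sqrt(h^2+k^2+l^2)
d = 0.3244 / sqrt(10) = 0.102584 nm
lambda = 2*d*sin(theta)  =>  sin(theta) = lambda / (2*d)
sin(theta) = 0.0903 / (2 * 0.102584) = 0.440126
theta = 26.11 deg


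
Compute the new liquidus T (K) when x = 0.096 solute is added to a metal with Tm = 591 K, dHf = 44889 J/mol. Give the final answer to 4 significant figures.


dT = R*Tm^2*x / dHf
dT = 8.314 * 591^2 * 0.096 / 44889
dT = 6.21035 K
T_new = 591 - 6.21035 = 584.8 K


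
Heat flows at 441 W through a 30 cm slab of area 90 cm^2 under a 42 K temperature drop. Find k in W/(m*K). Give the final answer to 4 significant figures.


k = Q*L / (A*dT)
L = 0.3 m, A = 9e-03 m^2
k = 441 * 0.3 / (9e-03 * 42)
k = 350 W/(m*K)


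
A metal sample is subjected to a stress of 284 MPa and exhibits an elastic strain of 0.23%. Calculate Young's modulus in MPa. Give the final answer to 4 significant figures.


E = sigma / epsilon
epsilon = 0.23% = 2.3e-03
E = 284 / 2.3e-03
E = 123500 MPa


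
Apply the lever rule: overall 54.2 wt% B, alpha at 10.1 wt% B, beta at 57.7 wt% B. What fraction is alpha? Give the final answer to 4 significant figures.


f_alpha = (C_beta - C0) / (C_beta - C_alpha)
f_alpha = (57.7 - 54.2) / (57.7 - 10.1)
f_alpha = 0.07353


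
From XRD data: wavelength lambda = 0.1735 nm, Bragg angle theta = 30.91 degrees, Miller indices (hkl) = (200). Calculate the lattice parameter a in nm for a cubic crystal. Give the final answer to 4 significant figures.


d = lambda / (2*sin(theta))
d = 0.1735 / (2*sin(30.91 deg))
d = 0.168876 nm
a = d * sqrt(h^2+k^2+l^2) = 0.168876 * sqrt(4)
a = 0.3378 nm


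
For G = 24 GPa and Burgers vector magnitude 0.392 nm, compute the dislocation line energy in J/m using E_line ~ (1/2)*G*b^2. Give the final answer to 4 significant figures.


E = G*b^2/2
b = 0.392 nm = 3.92e-10 m
G = 24 GPa = 2.4e+10 Pa
E = 0.5 * 2.4e+10 * (3.92e-10)^2
E = 1.844e-09 J/m


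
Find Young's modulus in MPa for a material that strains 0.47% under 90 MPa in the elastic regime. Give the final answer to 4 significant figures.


E = sigma / epsilon
epsilon = 0.47% = 4.7e-03
E = 90 / 4.7e-03
E = 19150 MPa


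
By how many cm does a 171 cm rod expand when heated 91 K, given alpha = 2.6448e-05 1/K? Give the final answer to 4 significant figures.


dL = L0 * alpha * dT
dL = 171 * 2.6448e-05 * 91
dL = 0.4116 cm


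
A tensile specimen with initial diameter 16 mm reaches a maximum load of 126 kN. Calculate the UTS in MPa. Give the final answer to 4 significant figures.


A0 = pi*(d/2)^2 = pi*(16/2)^2 = 201.062 mm^2
UTS = F_max / A0 = 126*1000 / 201.062
UTS = 626.7 MPa


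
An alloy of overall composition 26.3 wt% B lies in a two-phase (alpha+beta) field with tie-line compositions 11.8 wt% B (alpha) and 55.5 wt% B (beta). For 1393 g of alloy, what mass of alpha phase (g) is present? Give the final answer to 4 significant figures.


f_alpha = (C_beta - C0) / (C_beta - C_alpha)
f_alpha = (55.5 - 26.3) / (55.5 - 11.8) = 0.668192
m_alpha = f_alpha * m_total = 0.668192 * 1393 = 930.8 g


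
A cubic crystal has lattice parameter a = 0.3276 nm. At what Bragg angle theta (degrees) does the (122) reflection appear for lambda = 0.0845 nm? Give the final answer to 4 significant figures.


d = a / sqrt(h^2+k^2+l^2)
d = 0.3276 / sqrt(9) = 0.1092 nm
lambda = 2*d*sin(theta)  =>  sin(theta) = lambda / (2*d)
sin(theta) = 0.0845 / (2 * 0.1092) = 0.386905
theta = 22.76 deg


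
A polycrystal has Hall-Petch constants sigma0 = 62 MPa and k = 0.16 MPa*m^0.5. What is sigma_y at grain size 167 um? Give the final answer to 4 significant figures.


sigma_y = sigma0 + k / sqrt(d)
d = 167 um = 1.67e-04 m
sigma_y = 62 + 0.16 / sqrt(1.67e-04)
sigma_y = 74.38 MPa


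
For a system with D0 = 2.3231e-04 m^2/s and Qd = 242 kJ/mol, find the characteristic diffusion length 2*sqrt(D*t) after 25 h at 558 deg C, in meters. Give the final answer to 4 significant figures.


Step 1: D = D0 * exp(-Qd/(R*T))
T = 831.15 K
D = 2.3231e-04 * exp(-242e3 / (8.314 * 831.15)) = 1.4346e-19 m^2/s
Step 2: L = 2*sqrt(D*t)
t = 25 h = 90000 s
L = 2*sqrt(1.4346e-19 * 90000) = 2.273e-07 m


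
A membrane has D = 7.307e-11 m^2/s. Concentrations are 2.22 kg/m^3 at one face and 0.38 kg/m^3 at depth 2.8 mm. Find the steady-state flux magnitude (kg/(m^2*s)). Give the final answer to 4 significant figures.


J = -D * (dC/dx) = D * (C1 - C2) / dx
J = 7.307e-11 * (2.22 - 0.38) / 2.8e-03
J = 4.802e-08 kg/(m^2*s)


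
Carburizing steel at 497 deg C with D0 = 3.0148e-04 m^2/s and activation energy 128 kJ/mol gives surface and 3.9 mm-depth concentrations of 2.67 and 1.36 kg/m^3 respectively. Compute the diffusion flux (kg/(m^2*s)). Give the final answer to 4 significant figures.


Step 1: D = D0 * exp(-Qd/(R*T))
T = 497 + 273.15 = 770.15 K
D = 3.0148e-04 * exp(-128e3 / (8.314 * 770.15)) = 6.273e-13 m^2/s
Step 2: J = D * (C1 - C2) / dx
J = 6.273e-13 * (2.67 - 1.36) / 3.9e-03
J = 2.107e-10 kg/(m^2*s)


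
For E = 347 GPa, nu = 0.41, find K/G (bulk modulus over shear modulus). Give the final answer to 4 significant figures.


G = E / (2*(1+nu))
G = 347 / (2*(1+0.41)) = 123.05 GPa
K = E / (3*(1-2*nu))
K = 347 / (3*(1-2*0.41)) = 642.593 GPa
K/G = 642.593 / 123.05 = 5.222


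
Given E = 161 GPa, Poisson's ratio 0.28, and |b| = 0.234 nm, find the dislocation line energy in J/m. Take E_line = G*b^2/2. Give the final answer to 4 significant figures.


Step 1: G = E / (2*(1+nu))
G = 161 / (2*(1+0.28)) = 62.8906 GPa = 6.28906e+10 Pa
Step 2: E_line = G*b^2/2
b = 0.234 nm = 2.34e-10 m
E_line = 0.5 * 6.28906e+10 * (2.34e-10)^2 = 1.722e-09 J/m


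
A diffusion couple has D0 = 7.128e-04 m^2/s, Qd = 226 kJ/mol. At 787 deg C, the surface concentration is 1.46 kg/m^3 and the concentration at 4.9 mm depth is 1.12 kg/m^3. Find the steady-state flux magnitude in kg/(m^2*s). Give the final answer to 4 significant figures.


Step 1: D = D0 * exp(-Qd/(R*T))
T = 787 + 273.15 = 1060.15 K
D = 7.128e-04 * exp(-226e3 / (8.314 * 1060.15)) = 5.21581e-15 m^2/s
Step 2: J = D * (C1 - C2) / dx
J = 5.21581e-15 * (1.46 - 1.12) / 4.9e-03
J = 3.619e-13 kg/(m^2*s)


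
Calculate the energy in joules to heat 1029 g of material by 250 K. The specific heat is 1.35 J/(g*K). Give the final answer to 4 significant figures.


Q = m * cp * dT
Q = 1029 * 1.35 * 250
Q = 347300 J


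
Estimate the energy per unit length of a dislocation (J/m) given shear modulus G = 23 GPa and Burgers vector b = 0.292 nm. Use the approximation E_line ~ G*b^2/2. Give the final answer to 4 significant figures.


E = G*b^2/2
b = 0.292 nm = 2.92e-10 m
G = 23 GPa = 2.3e+10 Pa
E = 0.5 * 2.3e+10 * (2.92e-10)^2
E = 9.805e-10 J/m


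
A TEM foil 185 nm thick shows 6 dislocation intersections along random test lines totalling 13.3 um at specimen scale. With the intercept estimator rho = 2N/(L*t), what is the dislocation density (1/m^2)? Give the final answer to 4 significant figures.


rho = 2N / (L * t)
L = 13.3 um = 1.33e-05 m, t = 185 nm = 1.85e-07 m
rho = 2 * 6 / (1.33e-05 * 1.85e-07)
rho = 4.877e+12 1/m^2


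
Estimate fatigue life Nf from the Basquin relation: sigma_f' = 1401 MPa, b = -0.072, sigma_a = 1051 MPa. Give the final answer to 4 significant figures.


sigma_a = sigma_f' * (2*Nf)^b
2*Nf = (sigma_a / sigma_f')^(1/b)
2*Nf = (1051 / 1401)^(1/-0.072)
2*Nf = 54.1783
Nf = 27.09 cycles


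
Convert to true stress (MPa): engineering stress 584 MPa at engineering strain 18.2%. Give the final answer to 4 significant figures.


sigma_true = sigma_eng * (1 + epsilon_eng)
sigma_true = 584 * (1 + 0.182)
sigma_true = 690.3 MPa


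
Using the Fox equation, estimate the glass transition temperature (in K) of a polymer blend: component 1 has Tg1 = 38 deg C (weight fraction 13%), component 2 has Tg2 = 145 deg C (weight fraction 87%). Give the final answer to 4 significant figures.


1/Tg = w1/Tg1 + w2/Tg2 (in Kelvin)
Tg1 = 311.15 K, Tg2 = 418.15 K
1/Tg = 0.13/311.15 + 0.87/418.15
Tg = 400.3 K


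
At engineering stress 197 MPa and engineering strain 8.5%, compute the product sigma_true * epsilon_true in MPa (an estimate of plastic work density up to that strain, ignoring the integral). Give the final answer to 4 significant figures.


sigma_true = sigma_eng * (1 + epsilon_eng)
sigma_true = 197 * (1 + 0.085) = 213.745 MPa
epsilon_true = ln(1 + epsilon_eng)
epsilon_true = ln(1 + 0.085) = 0.08158
sigma_true * epsilon_true = 213.745 * 0.08158 = 17.44 MPa


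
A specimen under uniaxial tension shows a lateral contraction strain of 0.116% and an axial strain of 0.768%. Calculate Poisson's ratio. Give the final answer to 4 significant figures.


nu = -epsilon_lat / epsilon_axial
Lateral strain is contraction (negative), so using magnitudes:
nu = 0.116 / 0.768
nu = 0.151


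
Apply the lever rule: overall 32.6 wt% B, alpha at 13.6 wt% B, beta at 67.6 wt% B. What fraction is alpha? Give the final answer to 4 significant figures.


f_alpha = (C_beta - C0) / (C_beta - C_alpha)
f_alpha = (67.6 - 32.6) / (67.6 - 13.6)
f_alpha = 0.6481


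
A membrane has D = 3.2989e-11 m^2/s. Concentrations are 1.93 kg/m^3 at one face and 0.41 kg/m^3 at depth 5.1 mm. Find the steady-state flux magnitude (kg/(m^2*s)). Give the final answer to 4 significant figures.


J = -D * (dC/dx) = D * (C1 - C2) / dx
J = 3.2989e-11 * (1.93 - 0.41) / 5.1e-03
J = 9.832e-09 kg/(m^2*s)


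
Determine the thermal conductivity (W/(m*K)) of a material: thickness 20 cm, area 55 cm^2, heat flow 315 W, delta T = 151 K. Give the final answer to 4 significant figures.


k = Q*L / (A*dT)
L = 0.2 m, A = 5.5e-03 m^2
k = 315 * 0.2 / (5.5e-03 * 151)
k = 75.86 W/(m*K)


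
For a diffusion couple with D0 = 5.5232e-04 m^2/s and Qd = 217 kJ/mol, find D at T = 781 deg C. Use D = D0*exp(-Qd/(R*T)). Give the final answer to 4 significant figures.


D = D0 * exp(-Qd / (R*T))
T = 1054.15 K
D = 5.5232e-04 * exp(-217e3 / (8.314 * 1054.15))
D = 9.753e-15 m^2/s


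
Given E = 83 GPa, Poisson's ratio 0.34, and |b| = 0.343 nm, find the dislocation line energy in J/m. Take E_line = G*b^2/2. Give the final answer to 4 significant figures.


Step 1: G = E / (2*(1+nu))
G = 83 / (2*(1+0.34)) = 30.9701 GPa = 3.09701e+10 Pa
Step 2: E_line = G*b^2/2
b = 0.343 nm = 3.43e-10 m
E_line = 0.5 * 3.09701e+10 * (3.43e-10)^2 = 1.822e-09 J/m


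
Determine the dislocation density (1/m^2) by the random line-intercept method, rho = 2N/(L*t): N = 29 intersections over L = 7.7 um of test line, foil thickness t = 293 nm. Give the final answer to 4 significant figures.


rho = 2N / (L * t)
L = 7.7 um = 7.7e-06 m, t = 293 nm = 2.93e-07 m
rho = 2 * 29 / (7.7e-06 * 2.93e-07)
rho = 2.571e+13 1/m^2


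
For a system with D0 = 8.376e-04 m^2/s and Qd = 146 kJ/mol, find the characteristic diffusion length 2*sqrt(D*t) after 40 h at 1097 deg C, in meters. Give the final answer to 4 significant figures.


Step 1: D = D0 * exp(-Qd/(R*T))
T = 1370.15 K
D = 8.376e-04 * exp(-146e3 / (8.314 * 1370.15)) = 2.27423e-09 m^2/s
Step 2: L = 2*sqrt(D*t)
t = 40 h = 144000 s
L = 2*sqrt(2.27423e-09 * 144000) = 0.03619 m


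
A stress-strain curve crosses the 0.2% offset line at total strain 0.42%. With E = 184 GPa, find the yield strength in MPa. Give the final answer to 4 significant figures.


Offset strain = 0.002
Elastic strain at yield = total_strain - offset = 4.2e-03 - 0.002 = 2.2e-03
sigma_y = E * elastic_strain = 184000 * 2.2e-03
sigma_y = 404.8 MPa


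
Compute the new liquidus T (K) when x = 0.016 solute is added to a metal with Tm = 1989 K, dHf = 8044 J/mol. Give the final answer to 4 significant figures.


dT = R*Tm^2*x / dHf
dT = 8.314 * 1989^2 * 0.016 / 8044
dT = 65.4226 K
T_new = 1989 - 65.4226 = 1924 K


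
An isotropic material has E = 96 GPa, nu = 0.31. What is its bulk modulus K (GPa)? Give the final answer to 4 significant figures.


K = E / (3*(1-2*nu))
K = 96 / (3*(1-2*0.31))
K = 84.21 GPa


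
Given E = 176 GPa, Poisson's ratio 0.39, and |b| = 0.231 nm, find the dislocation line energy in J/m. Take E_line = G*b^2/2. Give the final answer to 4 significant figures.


Step 1: G = E / (2*(1+nu))
G = 176 / (2*(1+0.39)) = 63.3094 GPa = 6.33094e+10 Pa
Step 2: E_line = G*b^2/2
b = 0.231 nm = 2.31e-10 m
E_line = 0.5 * 6.33094e+10 * (2.31e-10)^2 = 1.689e-09 J/m


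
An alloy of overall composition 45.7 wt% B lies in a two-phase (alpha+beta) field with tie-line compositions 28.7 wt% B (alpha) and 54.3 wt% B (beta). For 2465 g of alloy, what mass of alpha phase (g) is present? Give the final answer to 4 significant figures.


f_alpha = (C_beta - C0) / (C_beta - C_alpha)
f_alpha = (54.3 - 45.7) / (54.3 - 28.7) = 0.335938
m_alpha = f_alpha * m_total = 0.335938 * 2465 = 828.1 g


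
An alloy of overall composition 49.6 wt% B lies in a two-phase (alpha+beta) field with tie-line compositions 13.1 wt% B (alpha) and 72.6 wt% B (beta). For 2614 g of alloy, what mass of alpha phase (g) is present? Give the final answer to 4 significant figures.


f_alpha = (C_beta - C0) / (C_beta - C_alpha)
f_alpha = (72.6 - 49.6) / (72.6 - 13.1) = 0.386555
m_alpha = f_alpha * m_total = 0.386555 * 2614 = 1010 g


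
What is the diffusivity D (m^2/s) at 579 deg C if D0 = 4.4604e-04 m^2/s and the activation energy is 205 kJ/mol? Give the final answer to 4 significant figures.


D = D0 * exp(-Qd / (R*T))
T = 852.15 K
D = 4.4604e-04 * exp(-205e3 / (8.314 * 852.15))
D = 1.21e-16 m^2/s


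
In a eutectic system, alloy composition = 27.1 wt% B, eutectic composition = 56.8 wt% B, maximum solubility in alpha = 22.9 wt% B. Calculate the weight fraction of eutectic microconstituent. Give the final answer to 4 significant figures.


f_primary = (C_e - C0) / (C_e - C_alpha_max)
f_primary = (56.8 - 27.1) / (56.8 - 22.9)
f_primary = 0.876106
f_eutectic = 1 - 0.876106 = 0.1239


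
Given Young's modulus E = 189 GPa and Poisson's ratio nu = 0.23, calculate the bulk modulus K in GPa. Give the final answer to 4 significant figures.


K = E / (3*(1-2*nu))
K = 189 / (3*(1-2*0.23))
K = 116.7 GPa


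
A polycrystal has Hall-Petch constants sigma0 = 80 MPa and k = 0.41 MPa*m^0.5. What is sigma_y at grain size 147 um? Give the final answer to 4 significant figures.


sigma_y = sigma0 + k / sqrt(d)
d = 147 um = 1.47e-04 m
sigma_y = 80 + 0.41 / sqrt(1.47e-04)
sigma_y = 113.8 MPa


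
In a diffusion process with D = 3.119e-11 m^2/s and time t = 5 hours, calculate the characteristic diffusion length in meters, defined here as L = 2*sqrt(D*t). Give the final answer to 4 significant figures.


t = 5 hr = 18000 s
Diffusion length = 2*sqrt(D*t)
= 2*sqrt(3.119e-11 * 18000)
= 1.499e-03 m


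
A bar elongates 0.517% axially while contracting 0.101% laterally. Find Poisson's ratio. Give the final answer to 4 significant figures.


nu = -epsilon_lat / epsilon_axial
Lateral strain is contraction (negative), so using magnitudes:
nu = 0.101 / 0.517
nu = 0.1954


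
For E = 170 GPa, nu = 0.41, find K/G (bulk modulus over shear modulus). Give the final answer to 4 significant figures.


G = E / (2*(1+nu))
G = 170 / (2*(1+0.41)) = 60.2837 GPa
K = E / (3*(1-2*nu))
K = 170 / (3*(1-2*0.41)) = 314.815 GPa
K/G = 314.815 / 60.2837 = 5.222


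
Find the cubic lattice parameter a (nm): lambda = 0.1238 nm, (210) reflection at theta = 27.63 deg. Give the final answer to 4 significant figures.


d = lambda / (2*sin(theta))
d = 0.1238 / (2*sin(27.63 deg))
d = 0.133474 nm
a = d * sqrt(h^2+k^2+l^2) = 0.133474 * sqrt(5)
a = 0.2985 nm


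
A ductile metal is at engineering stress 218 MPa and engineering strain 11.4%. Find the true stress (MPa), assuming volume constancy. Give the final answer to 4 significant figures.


sigma_true = sigma_eng * (1 + epsilon_eng)
sigma_true = 218 * (1 + 0.114)
sigma_true = 242.9 MPa


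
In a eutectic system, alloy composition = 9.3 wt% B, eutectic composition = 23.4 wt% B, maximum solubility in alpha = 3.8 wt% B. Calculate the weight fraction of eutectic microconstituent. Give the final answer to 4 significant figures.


f_primary = (C_e - C0) / (C_e - C_alpha_max)
f_primary = (23.4 - 9.3) / (23.4 - 3.8)
f_primary = 0.719388
f_eutectic = 1 - 0.719388 = 0.2806


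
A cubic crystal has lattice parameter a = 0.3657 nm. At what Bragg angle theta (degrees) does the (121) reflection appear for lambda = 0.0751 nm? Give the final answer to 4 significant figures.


d = a / sqrt(h^2+k^2+l^2)
d = 0.3657 / sqrt(6) = 0.149296 nm
lambda = 2*d*sin(theta)  =>  sin(theta) = lambda / (2*d)
sin(theta) = 0.0751 / (2 * 0.149296) = 0.251513
theta = 14.57 deg


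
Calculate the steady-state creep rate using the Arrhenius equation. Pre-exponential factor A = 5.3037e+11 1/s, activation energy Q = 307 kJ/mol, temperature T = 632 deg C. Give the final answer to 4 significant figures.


rate = A * exp(-Q / (R*T))
T = 632 + 273.15 = 905.15 K
rate = 5.3037e+11 * exp(-307e3 / (8.314 * 905.15))
rate = 1.017e-06 1/s


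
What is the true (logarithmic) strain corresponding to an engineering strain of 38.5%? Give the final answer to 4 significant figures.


epsilon_true = ln(1 + epsilon_eng)
epsilon_true = ln(1 + 0.385)
epsilon_true = 0.3257


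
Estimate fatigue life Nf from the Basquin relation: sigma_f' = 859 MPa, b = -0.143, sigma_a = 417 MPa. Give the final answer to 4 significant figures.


sigma_a = sigma_f' * (2*Nf)^b
2*Nf = (sigma_a / sigma_f')^(1/b)
2*Nf = (417 / 859)^(1/-0.143)
2*Nf = 156.605
Nf = 78.3 cycles


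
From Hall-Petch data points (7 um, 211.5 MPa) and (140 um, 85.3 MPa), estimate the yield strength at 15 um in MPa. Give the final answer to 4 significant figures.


sigma_y = sigma0 + k / sqrt(d)
1/sqrt(d1) = 1/sqrt(7e-06) = 377.964;  1/sqrt(d2) = 84.5154
k = (sigma1 - sigma2) / (1/sqrt(d1) - 1/sqrt(d2)) = (211.5 - 85.3) / (377.964 - 84.5154) = 0.430058 MPa*m^0.5
sigma0 = sigma1 - k/sqrt(d1) = 211.5 - 0.430058*377.964 = 48.9535 MPa
sigma_y(d3) = 48.9535 + 0.430058 / sqrt(1.5e-05) = 160 MPa


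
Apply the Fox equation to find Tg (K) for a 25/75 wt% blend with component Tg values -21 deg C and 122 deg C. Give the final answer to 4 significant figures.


1/Tg = w1/Tg1 + w2/Tg2 (in Kelvin)
Tg1 = 252.15 K, Tg2 = 395.15 K
1/Tg = 0.25/252.15 + 0.75/395.15
Tg = 346.1 K


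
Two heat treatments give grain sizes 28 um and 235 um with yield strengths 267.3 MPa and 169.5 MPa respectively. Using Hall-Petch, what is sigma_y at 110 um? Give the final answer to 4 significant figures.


sigma_y = sigma0 + k / sqrt(d)
1/sqrt(d1) = 1/sqrt(2.8e-05) = 188.982;  1/sqrt(d2) = 65.2328
k = (sigma1 - sigma2) / (1/sqrt(d1) - 1/sqrt(d2)) = (267.3 - 169.5) / (188.982 - 65.2328) = 0.790307 MPa*m^0.5
sigma0 = sigma1 - k/sqrt(d1) = 267.3 - 0.790307*188.982 = 117.946 MPa
sigma_y(d3) = 117.946 + 0.790307 / sqrt(1.1e-04) = 193.3 MPa


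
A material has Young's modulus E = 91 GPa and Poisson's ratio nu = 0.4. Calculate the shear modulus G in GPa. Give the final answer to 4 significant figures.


G = E / (2*(1+nu))
G = 91 / (2*(1+0.4))
G = 32.5 GPa


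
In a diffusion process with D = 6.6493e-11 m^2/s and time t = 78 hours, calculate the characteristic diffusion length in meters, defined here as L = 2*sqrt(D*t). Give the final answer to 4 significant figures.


t = 78 hr = 280800 s
Diffusion length = 2*sqrt(D*t)
= 2*sqrt(6.6493e-11 * 280800)
= 8.642e-03 m


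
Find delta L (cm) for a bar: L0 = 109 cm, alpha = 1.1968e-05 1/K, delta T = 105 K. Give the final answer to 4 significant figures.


dL = L0 * alpha * dT
dL = 109 * 1.1968e-05 * 105
dL = 0.137 cm


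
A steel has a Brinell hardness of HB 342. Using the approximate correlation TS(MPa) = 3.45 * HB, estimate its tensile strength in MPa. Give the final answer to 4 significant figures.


TS (MPa) = 3.45 * HB
TS = 3.45 * 342
TS = 1180 MPa


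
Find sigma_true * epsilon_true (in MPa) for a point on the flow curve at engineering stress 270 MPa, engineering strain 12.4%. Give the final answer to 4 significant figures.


sigma_true = sigma_eng * (1 + epsilon_eng)
sigma_true = 270 * (1 + 0.124) = 303.48 MPa
epsilon_true = ln(1 + epsilon_eng)
epsilon_true = ln(1 + 0.124) = 0.116894
sigma_true * epsilon_true = 303.48 * 0.116894 = 35.47 MPa


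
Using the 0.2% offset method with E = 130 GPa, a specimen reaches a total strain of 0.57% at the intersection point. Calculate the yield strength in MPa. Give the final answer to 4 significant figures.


Offset strain = 0.002
Elastic strain at yield = total_strain - offset = 5.7e-03 - 0.002 = 3.7e-03
sigma_y = E * elastic_strain = 130000 * 3.7e-03
sigma_y = 481 MPa


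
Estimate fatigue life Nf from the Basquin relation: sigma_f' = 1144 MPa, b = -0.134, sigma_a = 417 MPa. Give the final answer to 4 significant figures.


sigma_a = sigma_f' * (2*Nf)^b
2*Nf = (sigma_a / sigma_f')^(1/b)
2*Nf = (417 / 1144)^(1/-0.134)
2*Nf = 1865.61
Nf = 932.8 cycles


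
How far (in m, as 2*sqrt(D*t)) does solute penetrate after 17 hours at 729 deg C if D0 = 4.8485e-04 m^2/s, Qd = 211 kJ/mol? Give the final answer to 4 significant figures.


Step 1: D = D0 * exp(-Qd/(R*T))
T = 1002.15 K
D = 4.8485e-04 * exp(-211e3 / (8.314 * 1002.15)) = 4.86795e-15 m^2/s
Step 2: L = 2*sqrt(D*t)
t = 17 h = 61200 s
L = 2*sqrt(4.86795e-15 * 61200) = 3.452e-05 m


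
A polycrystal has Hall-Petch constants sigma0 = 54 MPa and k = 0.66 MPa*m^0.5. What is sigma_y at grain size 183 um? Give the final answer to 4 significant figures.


sigma_y = sigma0 + k / sqrt(d)
d = 183 um = 1.83e-04 m
sigma_y = 54 + 0.66 / sqrt(1.83e-04)
sigma_y = 102.8 MPa


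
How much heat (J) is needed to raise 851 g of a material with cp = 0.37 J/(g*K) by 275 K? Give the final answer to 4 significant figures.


Q = m * cp * dT
Q = 851 * 0.37 * 275
Q = 86590 J


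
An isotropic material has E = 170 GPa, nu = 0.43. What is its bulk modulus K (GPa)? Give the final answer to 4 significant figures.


K = E / (3*(1-2*nu))
K = 170 / (3*(1-2*0.43))
K = 404.8 GPa


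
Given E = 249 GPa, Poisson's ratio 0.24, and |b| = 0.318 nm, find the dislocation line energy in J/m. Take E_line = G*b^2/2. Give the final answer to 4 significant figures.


Step 1: G = E / (2*(1+nu))
G = 249 / (2*(1+0.24)) = 100.403 GPa = 1.00403e+11 Pa
Step 2: E_line = G*b^2/2
b = 0.318 nm = 3.18e-10 m
E_line = 0.5 * 1.00403e+11 * (3.18e-10)^2 = 5.077e-09 J/m


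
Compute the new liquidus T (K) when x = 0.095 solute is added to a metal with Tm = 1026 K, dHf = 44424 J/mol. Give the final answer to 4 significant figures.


dT = R*Tm^2*x / dHf
dT = 8.314 * 1026^2 * 0.095 / 44424
dT = 18.7159 K
T_new = 1026 - 18.7159 = 1007 K


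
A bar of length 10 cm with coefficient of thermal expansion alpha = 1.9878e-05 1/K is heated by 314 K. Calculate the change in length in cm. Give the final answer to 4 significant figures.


dL = L0 * alpha * dT
dL = 10 * 1.9878e-05 * 314
dL = 0.06242 cm


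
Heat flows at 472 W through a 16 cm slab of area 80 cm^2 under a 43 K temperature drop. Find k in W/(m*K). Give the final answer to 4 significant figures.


k = Q*L / (A*dT)
L = 0.16 m, A = 8e-03 m^2
k = 472 * 0.16 / (8e-03 * 43)
k = 219.5 W/(m*K)


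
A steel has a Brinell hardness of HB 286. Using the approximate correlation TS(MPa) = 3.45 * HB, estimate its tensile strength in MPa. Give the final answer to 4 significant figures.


TS (MPa) = 3.45 * HB
TS = 3.45 * 286
TS = 986.7 MPa


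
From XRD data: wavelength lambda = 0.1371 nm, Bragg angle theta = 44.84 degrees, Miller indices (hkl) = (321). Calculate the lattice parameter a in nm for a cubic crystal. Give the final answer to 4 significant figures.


d = lambda / (2*sin(theta))
d = 0.1371 / (2*sin(44.84 deg))
d = 0.0972162 nm
a = d * sqrt(h^2+k^2+l^2) = 0.0972162 * sqrt(14)
a = 0.3637 nm


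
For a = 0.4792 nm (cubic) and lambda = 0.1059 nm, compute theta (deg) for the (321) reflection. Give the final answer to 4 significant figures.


d = a / sqrt(h^2+k^2+l^2)
d = 0.4792 / sqrt(14) = 0.128072 nm
lambda = 2*d*sin(theta)  =>  sin(theta) = lambda / (2*d)
sin(theta) = 0.1059 / (2 * 0.128072) = 0.413441
theta = 24.42 deg


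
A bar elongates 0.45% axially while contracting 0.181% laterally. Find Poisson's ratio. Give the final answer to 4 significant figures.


nu = -epsilon_lat / epsilon_axial
Lateral strain is contraction (negative), so using magnitudes:
nu = 0.181 / 0.45
nu = 0.4022


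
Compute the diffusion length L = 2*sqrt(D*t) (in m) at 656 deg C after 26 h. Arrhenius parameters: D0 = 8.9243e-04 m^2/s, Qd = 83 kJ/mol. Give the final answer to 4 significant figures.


Step 1: D = D0 * exp(-Qd/(R*T))
T = 929.15 K
D = 8.9243e-04 * exp(-83e3 / (8.314 * 929.15)) = 1.9246e-08 m^2/s
Step 2: L = 2*sqrt(D*t)
t = 26 h = 93600 s
L = 2*sqrt(1.9246e-08 * 93600) = 0.08489 m


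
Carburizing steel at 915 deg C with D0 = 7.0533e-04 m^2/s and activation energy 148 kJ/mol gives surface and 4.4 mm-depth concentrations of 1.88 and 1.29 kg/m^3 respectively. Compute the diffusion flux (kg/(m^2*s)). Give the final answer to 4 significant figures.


Step 1: D = D0 * exp(-Qd/(R*T))
T = 915 + 273.15 = 1188.15 K
D = 7.0533e-04 * exp(-148e3 / (8.314 * 1188.15)) = 2.196e-10 m^2/s
Step 2: J = D * (C1 - C2) / dx
J = 2.196e-10 * (1.88 - 1.29) / 4.4e-03
J = 2.945e-08 kg/(m^2*s)


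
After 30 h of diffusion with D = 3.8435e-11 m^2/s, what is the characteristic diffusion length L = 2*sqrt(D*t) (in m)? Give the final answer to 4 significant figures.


t = 30 hr = 108000 s
Diffusion length = 2*sqrt(D*t)
= 2*sqrt(3.8435e-11 * 108000)
= 4.075e-03 m


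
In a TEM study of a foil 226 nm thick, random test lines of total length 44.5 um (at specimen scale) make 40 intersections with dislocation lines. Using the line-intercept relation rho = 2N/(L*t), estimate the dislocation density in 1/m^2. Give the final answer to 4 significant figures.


rho = 2N / (L * t)
L = 44.5 um = 4.45e-05 m, t = 226 nm = 2.26e-07 m
rho = 2 * 40 / (4.45e-05 * 2.26e-07)
rho = 7.955e+12 1/m^2


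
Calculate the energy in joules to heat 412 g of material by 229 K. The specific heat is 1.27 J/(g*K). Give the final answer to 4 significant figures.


Q = m * cp * dT
Q = 412 * 1.27 * 229
Q = 119800 J


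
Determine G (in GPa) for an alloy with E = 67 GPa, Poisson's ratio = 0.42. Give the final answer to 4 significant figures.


G = E / (2*(1+nu))
G = 67 / (2*(1+0.42))
G = 23.59 GPa


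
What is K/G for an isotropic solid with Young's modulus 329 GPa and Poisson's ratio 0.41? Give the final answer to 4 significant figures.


G = E / (2*(1+nu))
G = 329 / (2*(1+0.41)) = 116.667 GPa
K = E / (3*(1-2*nu))
K = 329 / (3*(1-2*0.41)) = 609.259 GPa
K/G = 609.259 / 116.667 = 5.222


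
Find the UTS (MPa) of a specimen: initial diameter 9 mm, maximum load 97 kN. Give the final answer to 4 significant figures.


A0 = pi*(d/2)^2 = pi*(9/2)^2 = 63.6173 mm^2
UTS = F_max / A0 = 97*1000 / 63.6173
UTS = 1525 MPa


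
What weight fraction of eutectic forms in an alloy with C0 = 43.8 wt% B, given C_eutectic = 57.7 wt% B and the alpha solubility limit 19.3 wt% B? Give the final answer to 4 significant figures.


f_primary = (C_e - C0) / (C_e - C_alpha_max)
f_primary = (57.7 - 43.8) / (57.7 - 19.3)
f_primary = 0.361979
f_eutectic = 1 - 0.361979 = 0.638


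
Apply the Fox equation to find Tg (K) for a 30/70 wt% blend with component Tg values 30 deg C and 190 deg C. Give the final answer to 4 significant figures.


1/Tg = w1/Tg1 + w2/Tg2 (in Kelvin)
Tg1 = 303.15 K, Tg2 = 463.15 K
1/Tg = 0.3/303.15 + 0.7/463.15
Tg = 399.8 K


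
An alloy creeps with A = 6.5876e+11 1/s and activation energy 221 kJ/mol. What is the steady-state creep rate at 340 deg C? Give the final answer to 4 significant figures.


rate = A * exp(-Q / (R*T))
T = 340 + 273.15 = 613.15 K
rate = 6.5876e+11 * exp(-221e3 / (8.314 * 613.15))
rate = 9.793e-08 1/s


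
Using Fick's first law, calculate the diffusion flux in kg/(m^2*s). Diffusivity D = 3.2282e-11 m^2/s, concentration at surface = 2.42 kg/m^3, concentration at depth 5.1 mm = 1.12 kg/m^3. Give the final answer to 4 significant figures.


J = -D * (dC/dx) = D * (C1 - C2) / dx
J = 3.2282e-11 * (2.42 - 1.12) / 5.1e-03
J = 8.229e-09 kg/(m^2*s)


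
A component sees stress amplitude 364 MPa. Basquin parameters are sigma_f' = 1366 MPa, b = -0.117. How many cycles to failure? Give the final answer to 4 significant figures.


sigma_a = sigma_f' * (2*Nf)^b
2*Nf = (sigma_a / sigma_f')^(1/b)
2*Nf = (364 / 1366)^(1/-0.117)
2*Nf = 81090.2
Nf = 40550 cycles


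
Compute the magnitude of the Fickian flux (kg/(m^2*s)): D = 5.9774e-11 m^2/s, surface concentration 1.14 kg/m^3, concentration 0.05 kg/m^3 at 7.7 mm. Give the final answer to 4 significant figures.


J = -D * (dC/dx) = D * (C1 - C2) / dx
J = 5.9774e-11 * (1.14 - 0.05) / 7.7e-03
J = 8.462e-09 kg/(m^2*s)


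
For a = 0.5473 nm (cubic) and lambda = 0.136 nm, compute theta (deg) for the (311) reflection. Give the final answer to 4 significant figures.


d = a / sqrt(h^2+k^2+l^2)
d = 0.5473 / sqrt(11) = 0.165017 nm
lambda = 2*d*sin(theta)  =>  sin(theta) = lambda / (2*d)
sin(theta) = 0.136 / (2 * 0.165017) = 0.412078
theta = 24.34 deg


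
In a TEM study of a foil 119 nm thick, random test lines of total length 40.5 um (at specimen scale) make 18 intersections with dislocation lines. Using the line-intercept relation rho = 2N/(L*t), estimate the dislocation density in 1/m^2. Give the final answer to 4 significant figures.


rho = 2N / (L * t)
L = 40.5 um = 4.05e-05 m, t = 119 nm = 1.19e-07 m
rho = 2 * 18 / (4.05e-05 * 1.19e-07)
rho = 7.47e+12 1/m^2


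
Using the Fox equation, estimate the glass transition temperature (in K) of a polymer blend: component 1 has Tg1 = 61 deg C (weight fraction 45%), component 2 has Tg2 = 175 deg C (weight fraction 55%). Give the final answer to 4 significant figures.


1/Tg = w1/Tg1 + w2/Tg2 (in Kelvin)
Tg1 = 334.15 K, Tg2 = 448.15 K
1/Tg = 0.45/334.15 + 0.55/448.15
Tg = 388.5 K


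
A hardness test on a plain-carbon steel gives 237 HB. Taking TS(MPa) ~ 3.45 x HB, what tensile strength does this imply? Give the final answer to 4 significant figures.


TS (MPa) = 3.45 * HB
TS = 3.45 * 237
TS = 817.7 MPa


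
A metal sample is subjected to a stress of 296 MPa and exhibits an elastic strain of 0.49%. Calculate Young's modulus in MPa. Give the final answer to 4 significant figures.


E = sigma / epsilon
epsilon = 0.49% = 4.9e-03
E = 296 / 4.9e-03
E = 60410 MPa


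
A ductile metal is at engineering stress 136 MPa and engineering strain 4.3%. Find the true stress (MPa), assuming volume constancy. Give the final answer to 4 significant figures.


sigma_true = sigma_eng * (1 + epsilon_eng)
sigma_true = 136 * (1 + 0.043)
sigma_true = 141.8 MPa


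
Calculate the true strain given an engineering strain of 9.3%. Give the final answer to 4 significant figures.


epsilon_true = ln(1 + epsilon_eng)
epsilon_true = ln(1 + 0.093)
epsilon_true = 0.08893


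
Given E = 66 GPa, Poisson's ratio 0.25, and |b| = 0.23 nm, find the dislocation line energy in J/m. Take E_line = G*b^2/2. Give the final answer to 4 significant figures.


Step 1: G = E / (2*(1+nu))
G = 66 / (2*(1+0.25)) = 26.4 GPa = 2.64e+10 Pa
Step 2: E_line = G*b^2/2
b = 0.23 nm = 2.3e-10 m
E_line = 0.5 * 2.64e+10 * (2.3e-10)^2 = 6.983e-10 J/m


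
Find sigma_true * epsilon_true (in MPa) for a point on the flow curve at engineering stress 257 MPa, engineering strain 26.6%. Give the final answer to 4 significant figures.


sigma_true = sigma_eng * (1 + epsilon_eng)
sigma_true = 257 * (1 + 0.266) = 325.362 MPa
epsilon_true = ln(1 + epsilon_eng)
epsilon_true = ln(1 + 0.266) = 0.235862
sigma_true * epsilon_true = 325.362 * 0.235862 = 76.74 MPa


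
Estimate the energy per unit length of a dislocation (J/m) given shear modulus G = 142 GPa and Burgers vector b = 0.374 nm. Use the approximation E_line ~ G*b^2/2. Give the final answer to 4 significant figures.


E = G*b^2/2
b = 0.374 nm = 3.74e-10 m
G = 142 GPa = 1.42e+11 Pa
E = 0.5 * 1.42e+11 * (3.74e-10)^2
E = 9.931e-09 J/m


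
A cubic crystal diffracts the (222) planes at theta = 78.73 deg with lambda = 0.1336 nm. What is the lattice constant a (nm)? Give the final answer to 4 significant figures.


d = lambda / (2*sin(theta))
d = 0.1336 / (2*sin(78.73 deg))
d = 0.0681134 nm
a = d * sqrt(h^2+k^2+l^2) = 0.0681134 * sqrt(12)
a = 0.236 nm


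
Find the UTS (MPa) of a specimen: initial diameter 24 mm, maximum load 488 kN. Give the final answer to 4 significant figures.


A0 = pi*(d/2)^2 = pi*(24/2)^2 = 452.389 mm^2
UTS = F_max / A0 = 488*1000 / 452.389
UTS = 1079 MPa


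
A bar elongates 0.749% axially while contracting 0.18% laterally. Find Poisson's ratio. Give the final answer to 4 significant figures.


nu = -epsilon_lat / epsilon_axial
Lateral strain is contraction (negative), so using magnitudes:
nu = 0.18 / 0.749
nu = 0.2403


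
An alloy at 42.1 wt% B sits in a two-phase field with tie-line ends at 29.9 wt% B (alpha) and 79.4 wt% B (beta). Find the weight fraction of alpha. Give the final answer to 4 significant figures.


f_alpha = (C_beta - C0) / (C_beta - C_alpha)
f_alpha = (79.4 - 42.1) / (79.4 - 29.9)
f_alpha = 0.7535


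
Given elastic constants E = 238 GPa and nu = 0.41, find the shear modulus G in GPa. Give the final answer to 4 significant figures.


G = E / (2*(1+nu))
G = 238 / (2*(1+0.41))
G = 84.4 GPa


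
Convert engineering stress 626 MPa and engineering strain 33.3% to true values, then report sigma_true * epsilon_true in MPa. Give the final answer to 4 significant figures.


sigma_true = sigma_eng * (1 + epsilon_eng)
sigma_true = 626 * (1 + 0.333) = 834.458 MPa
epsilon_true = ln(1 + epsilon_eng)
epsilon_true = ln(1 + 0.333) = 0.287432
sigma_true * epsilon_true = 834.458 * 0.287432 = 239.8 MPa


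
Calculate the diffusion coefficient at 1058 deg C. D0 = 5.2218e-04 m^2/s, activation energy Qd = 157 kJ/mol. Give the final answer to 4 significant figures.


D = D0 * exp(-Qd / (R*T))
T = 1331.15 K
D = 5.2218e-04 * exp(-157e3 / (8.314 * 1331.15))
D = 3.605e-10 m^2/s


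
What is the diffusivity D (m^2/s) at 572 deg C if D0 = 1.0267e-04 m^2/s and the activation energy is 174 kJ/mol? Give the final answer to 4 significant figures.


D = D0 * exp(-Qd / (R*T))
T = 845.15 K
D = 1.0267e-04 * exp(-174e3 / (8.314 * 845.15))
D = 1.807e-15 m^2/s


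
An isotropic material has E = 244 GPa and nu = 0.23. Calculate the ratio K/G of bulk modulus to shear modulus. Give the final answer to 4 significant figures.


G = E / (2*(1+nu))
G = 244 / (2*(1+0.23)) = 99.187 GPa
K = E / (3*(1-2*nu))
K = 244 / (3*(1-2*0.23)) = 150.617 GPa
K/G = 150.617 / 99.187 = 1.519


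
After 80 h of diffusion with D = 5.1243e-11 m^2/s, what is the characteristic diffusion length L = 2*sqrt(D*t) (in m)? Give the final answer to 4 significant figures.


t = 80 hr = 288000 s
Diffusion length = 2*sqrt(D*t)
= 2*sqrt(5.1243e-11 * 288000)
= 7.683e-03 m
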